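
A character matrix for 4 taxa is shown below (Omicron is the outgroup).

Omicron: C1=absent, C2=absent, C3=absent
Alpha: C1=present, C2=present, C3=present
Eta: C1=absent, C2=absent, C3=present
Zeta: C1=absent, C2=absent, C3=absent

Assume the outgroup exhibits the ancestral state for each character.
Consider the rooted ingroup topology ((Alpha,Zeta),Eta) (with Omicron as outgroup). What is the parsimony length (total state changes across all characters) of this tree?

4

Map each character onto ((Alpha,Zeta),Eta) (rooted by Omicron) and count the minimum state changes it requires (Fitch parsimony):
C1: 1; C2: 1; C3: 2.
Total tree length = 4.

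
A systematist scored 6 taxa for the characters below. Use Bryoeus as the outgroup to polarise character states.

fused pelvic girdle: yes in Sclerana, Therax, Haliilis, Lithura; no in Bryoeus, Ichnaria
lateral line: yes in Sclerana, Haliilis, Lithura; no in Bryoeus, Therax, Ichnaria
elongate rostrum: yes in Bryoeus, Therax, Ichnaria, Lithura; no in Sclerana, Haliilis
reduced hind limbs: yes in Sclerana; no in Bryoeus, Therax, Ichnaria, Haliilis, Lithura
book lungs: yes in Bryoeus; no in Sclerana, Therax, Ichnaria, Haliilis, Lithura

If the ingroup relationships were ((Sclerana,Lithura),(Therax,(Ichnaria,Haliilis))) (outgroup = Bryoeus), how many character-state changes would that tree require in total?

8

Map each character onto ((Sclerana,Lithura),(Therax,(Ichnaria,Haliilis))) (rooted by Bryoeus) and count the minimum state changes it requires (Fitch parsimony):
fused pelvic girdle: 2; lateral line: 2; elongate rostrum: 2; reduced hind limbs: 1; book lungs: 1.
Total tree length = 8.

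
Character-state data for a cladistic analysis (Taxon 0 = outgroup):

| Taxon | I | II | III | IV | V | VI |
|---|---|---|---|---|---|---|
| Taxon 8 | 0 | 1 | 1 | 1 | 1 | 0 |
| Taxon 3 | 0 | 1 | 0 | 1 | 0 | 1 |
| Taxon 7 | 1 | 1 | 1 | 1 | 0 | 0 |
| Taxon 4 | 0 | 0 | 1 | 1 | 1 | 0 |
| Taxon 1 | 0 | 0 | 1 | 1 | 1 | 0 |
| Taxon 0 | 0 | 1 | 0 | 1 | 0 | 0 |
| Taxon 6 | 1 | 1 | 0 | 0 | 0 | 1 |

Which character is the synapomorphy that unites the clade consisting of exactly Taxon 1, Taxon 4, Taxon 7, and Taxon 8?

III

Character polarity is set by the outgroup: the derived state is whichever differs from the outgroup's state, so for II, IV the derived state is '0', and for the remaining characters it is '1'.
I groups Taxon 6 and Taxon 7, which is incompatible with the clades supported by the remaining characters; treating it as convergent (homoplasy) costs fewer steps than any alternative tree.
II (derived state '0') is shared by Taxon 1 and Taxon 4 — a synapomorphy uniting that clade.
III (derived state '1') is shared by Taxon 1, Taxon 4, Taxon 7, and Taxon 8 — a synapomorphy uniting that clade.
IV (derived state '0') is unique to Taxon 6 (autapomorphy; uninformative for grouping).
Only Taxon 1, Taxon 4, and Taxon 8 show the derived state '1' for V, supporting them as a clade.
VI (derived state '1') is shared by Taxon 3 and Taxon 6 — a synapomorphy uniting that clade.
Most parsimonious ingroup topology: ((Taxon 7,(Taxon 8,(Taxon 1,Taxon 4))),(Taxon 6,Taxon 3)).
The clade {Taxon 1, Taxon 4, Taxon 7, Taxon 8} is supported by III: its derived state '1' occurs in exactly those taxa and in no other taxon (including the outgroup).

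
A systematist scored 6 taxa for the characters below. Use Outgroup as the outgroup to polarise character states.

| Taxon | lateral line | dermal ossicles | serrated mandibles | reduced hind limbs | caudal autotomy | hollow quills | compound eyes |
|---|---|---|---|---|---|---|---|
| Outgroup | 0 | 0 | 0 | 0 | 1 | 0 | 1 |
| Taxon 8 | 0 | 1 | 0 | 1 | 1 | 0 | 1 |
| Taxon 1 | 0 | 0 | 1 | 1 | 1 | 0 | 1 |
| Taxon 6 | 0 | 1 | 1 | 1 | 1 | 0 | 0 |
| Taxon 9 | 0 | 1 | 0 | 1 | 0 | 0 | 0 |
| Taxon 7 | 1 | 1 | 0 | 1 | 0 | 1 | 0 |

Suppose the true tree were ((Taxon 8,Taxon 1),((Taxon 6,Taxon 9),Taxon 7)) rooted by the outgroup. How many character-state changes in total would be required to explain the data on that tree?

10

Map each character onto ((Taxon 8,Taxon 1),((Taxon 6,Taxon 9),Taxon 7)) (rooted by Outgroup) and count the minimum state changes it requires (Fitch parsimony):
lateral line: 1; dermal ossicles: 2; serrated mandibles: 2; reduced hind limbs: 1; caudal autotomy: 2; hollow quills: 1; compound eyes: 1.
Total tree length = 10.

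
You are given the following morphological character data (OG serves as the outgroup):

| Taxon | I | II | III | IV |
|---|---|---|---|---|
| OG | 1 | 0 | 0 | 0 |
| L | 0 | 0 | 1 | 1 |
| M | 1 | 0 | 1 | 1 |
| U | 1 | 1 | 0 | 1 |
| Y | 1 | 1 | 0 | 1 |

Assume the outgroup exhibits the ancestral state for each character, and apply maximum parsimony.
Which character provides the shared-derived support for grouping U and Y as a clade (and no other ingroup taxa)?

II

Character polarity is set by the outgroup: the derived state is whichever differs from the outgroup's state, so for I the derived state is '0', and for the remaining characters it is '1'.
I (derived state '0') is unique to L (autapomorphy; uninformative for grouping).
Only U and Y show the derived state '1' for II, supporting them as a clade.
III (derived state '1') is shared by L and M — a synapomorphy uniting that clade.
All ingroup taxa share the derived state '1' for IV; it defines the ingroup but does not resolve relationships within it.
Most parsimonious ingroup topology: ((L,M),(U,Y)).
The clade {U, Y} is supported by II: its derived state '1' occurs in exactly those taxa and in no other taxon (including the outgroup).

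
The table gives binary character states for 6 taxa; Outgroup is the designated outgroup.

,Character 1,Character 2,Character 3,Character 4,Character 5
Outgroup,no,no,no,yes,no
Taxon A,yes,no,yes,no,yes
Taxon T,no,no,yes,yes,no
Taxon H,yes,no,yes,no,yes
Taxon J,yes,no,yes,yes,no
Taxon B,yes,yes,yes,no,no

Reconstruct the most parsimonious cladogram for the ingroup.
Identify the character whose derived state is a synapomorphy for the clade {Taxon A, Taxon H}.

Character 5

Character polarity is set by the outgroup: the derived state is whichever differs from the outgroup's state, so for Character 4 the derived state is 'no', and for the remaining characters it is 'yes'.
Character 1 (derived state 'yes') is shared by Taxon A, Taxon B, Taxon H, and Taxon J — a synapomorphy uniting that clade.
Character 2: derived state 'yes' in Taxon B only — an autapomorphy, so it tells us nothing about relationships among taxa.
All ingroup taxa share the derived state 'yes' for Character 3; it defines the ingroup but does not resolve relationships within it.
Only Taxon A, Taxon B, and Taxon H show the derived state 'no' for Character 4, supporting them as a clade.
Only Taxon A and Taxon H show the derived state 'yes' for Character 5, supporting them as a clade.
Most parsimonious ingroup topology: ((((Taxon A,Taxon H),Taxon B),Taxon J),Taxon T).
The clade {Taxon A, Taxon H} is supported by Character 5: its derived state 'yes' occurs in exactly those taxa and in no other taxon (including the outgroup).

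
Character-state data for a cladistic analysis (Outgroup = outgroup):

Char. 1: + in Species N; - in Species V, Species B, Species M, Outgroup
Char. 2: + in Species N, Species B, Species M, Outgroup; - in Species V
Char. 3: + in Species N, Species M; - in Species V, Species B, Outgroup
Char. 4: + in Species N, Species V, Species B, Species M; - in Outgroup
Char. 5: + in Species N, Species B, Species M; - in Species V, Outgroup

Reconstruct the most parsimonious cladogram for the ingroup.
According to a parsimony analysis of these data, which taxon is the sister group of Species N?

Character polarity is set by the outgroup: the derived state is whichever differs from the outgroup's state, so for Char. 2 the derived state is '-', and for the remaining characters it is '+'.
Char. 1 (derived state '+') is unique to Species N (autapomorphy; uninformative for grouping).
Char. 2: derived state '-' in Species V only — an autapomorphy, so it tells us nothing about relationships among taxa.
Char. 3 (derived state '+') is shared by Species M and Species N — a synapomorphy uniting that clade.
Char. 4 (derived state '+') is shared by all ingroup taxa — unites the whole ingroup.
Char. 5 (derived state '+') is shared by Species B, Species M, and Species N — a synapomorphy uniting that clade.
Most parsimonious ingroup topology: (Species V,(Species B,(Species N,Species M))).
Species N and Species M form a cherry on this tree, so they are sister taxa.

Species M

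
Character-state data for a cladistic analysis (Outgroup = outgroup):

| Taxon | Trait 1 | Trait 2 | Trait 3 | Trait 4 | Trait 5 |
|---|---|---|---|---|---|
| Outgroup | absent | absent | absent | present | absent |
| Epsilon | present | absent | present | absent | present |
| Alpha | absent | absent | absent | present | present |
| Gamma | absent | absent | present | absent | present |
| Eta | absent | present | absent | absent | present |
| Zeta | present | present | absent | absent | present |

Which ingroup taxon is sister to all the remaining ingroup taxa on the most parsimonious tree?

Character polarity is set by the outgroup: the derived state is whichever differs from the outgroup's state, so for Trait 4 the derived state is 'absent', and for the remaining characters it is 'present'.
Trait 1 (state 'present') occurs in Epsilon and Zeta but conflicts with the nesting implied by the other characters — most parsimoniously interpreted as homoplasy.
Trait 2 (derived state 'present') is shared by Eta and Zeta — a synapomorphy uniting that clade.
Trait 3: derived state 'present' in Epsilon and Gamma only — synapomorphy for {Epsilon, Gamma}.
Trait 4: derived state 'absent' in Epsilon, Eta, Gamma, and Zeta only — synapomorphy for {Epsilon, Eta, Gamma, Zeta}.
Trait 5 (derived state 'present') is shared by all ingroup taxa — unites the whole ingroup.
Most parsimonious ingroup topology: (((Epsilon,Gamma),(Eta,Zeta)),Alpha).
Alpha is sister to the clade containing all other ingroup taxa, so it is the earliest-diverging (most basal) ingroup lineage.

Alpha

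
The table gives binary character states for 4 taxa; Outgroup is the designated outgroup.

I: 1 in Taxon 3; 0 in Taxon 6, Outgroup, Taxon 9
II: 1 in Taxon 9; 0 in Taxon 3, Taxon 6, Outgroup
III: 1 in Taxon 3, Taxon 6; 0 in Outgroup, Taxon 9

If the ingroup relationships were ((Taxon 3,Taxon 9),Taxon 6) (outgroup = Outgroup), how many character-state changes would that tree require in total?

Map each character onto ((Taxon 3,Taxon 9),Taxon 6) (rooted by Outgroup) and count the minimum state changes it requires (Fitch parsimony):
I: 1; II: 1; III: 2.
Total tree length = 4.

4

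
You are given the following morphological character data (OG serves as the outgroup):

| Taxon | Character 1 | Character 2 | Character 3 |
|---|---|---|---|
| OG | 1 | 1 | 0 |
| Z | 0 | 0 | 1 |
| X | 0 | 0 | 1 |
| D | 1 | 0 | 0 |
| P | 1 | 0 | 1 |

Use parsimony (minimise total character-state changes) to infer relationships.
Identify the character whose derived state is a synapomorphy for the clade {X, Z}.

Character polarity is set by the outgroup: the derived state is whichever differs from the outgroup's state, so for Character 1, Character 2 the derived state is '0', and for the remaining characters it is '1'.
Character 1: derived state '0' in X and Z only — synapomorphy for {X, Z}.
Character 2 (derived state '0') is shared by all ingroup taxa — unites the whole ingroup.
Only P, X, and Z show the derived state '1' for Character 3, supporting them as a clade.
Most parsimonious ingroup topology: (((Z,X),P),D).
The clade {X, Z} is supported by Character 1: its derived state '0' occurs in exactly those taxa and in no other taxon (including the outgroup).

Character 1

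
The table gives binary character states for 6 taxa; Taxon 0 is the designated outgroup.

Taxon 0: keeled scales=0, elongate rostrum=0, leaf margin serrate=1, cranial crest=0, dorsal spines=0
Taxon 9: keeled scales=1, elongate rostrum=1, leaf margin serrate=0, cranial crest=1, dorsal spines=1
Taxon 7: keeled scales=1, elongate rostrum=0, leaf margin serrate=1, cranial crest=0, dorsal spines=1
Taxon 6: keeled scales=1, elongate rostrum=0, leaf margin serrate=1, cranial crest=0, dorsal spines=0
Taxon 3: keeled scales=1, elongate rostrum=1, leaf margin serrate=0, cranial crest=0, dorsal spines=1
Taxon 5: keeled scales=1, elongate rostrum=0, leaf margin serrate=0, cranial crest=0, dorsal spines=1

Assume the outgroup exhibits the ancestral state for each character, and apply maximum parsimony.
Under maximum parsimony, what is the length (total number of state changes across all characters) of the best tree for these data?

5

Character polarity is set by the outgroup: the derived state is whichever differs from the outgroup's state, so for leaf margin serrate the derived state is '0', and for the remaining characters it is '1'.
keeled scales (derived state '1') is shared by all ingroup taxa — unites the whole ingroup.
Only Taxon 3 and Taxon 9 show the derived state '1' for elongate rostrum, supporting them as a clade.
leaf margin serrate: derived state '0' in Taxon 3, Taxon 5, and Taxon 9 only — synapomorphy for {Taxon 3, Taxon 5, Taxon 9}.
cranial crest: derived state '1' in Taxon 9 only — an autapomorphy, so it tells us nothing about relationships among taxa.
dorsal spines (derived state '1') is shared by Taxon 3, Taxon 5, Taxon 7, and Taxon 9 — a synapomorphy uniting that clade.
Most parsimonious ingroup topology: ((((Taxon 9,Taxon 3),Taxon 5),Taxon 7),Taxon 6).
Changes per character on this tree: keeled scales: 1; elongate rostrum: 1; leaf margin serrate: 1; cranial crest: 1; dorsal spines: 1.
Total = 5.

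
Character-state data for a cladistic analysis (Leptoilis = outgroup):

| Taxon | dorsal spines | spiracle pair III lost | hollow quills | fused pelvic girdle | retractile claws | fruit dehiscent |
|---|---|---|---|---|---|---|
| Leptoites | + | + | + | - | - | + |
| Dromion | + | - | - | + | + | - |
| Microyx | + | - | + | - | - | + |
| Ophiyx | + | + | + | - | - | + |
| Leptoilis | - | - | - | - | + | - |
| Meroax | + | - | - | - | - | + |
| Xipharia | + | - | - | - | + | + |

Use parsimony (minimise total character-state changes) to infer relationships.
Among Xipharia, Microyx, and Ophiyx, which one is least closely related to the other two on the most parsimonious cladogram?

Xipharia

Character polarity is set by the outgroup: the derived state is whichever differs from the outgroup's state, so for retractile claws the derived state is '-', and for the remaining characters it is '+'.
All ingroup taxa share the derived state '+' for dorsal spines; it defines the ingroup but does not resolve relationships within it.
Only Leptoites and Ophiyx show the derived state '+' for spiracle pair III lost, supporting them as a clade.
hollow quills: derived state '+' in Leptoites, Microyx, and Ophiyx only — synapomorphy for {Leptoites, Microyx, Ophiyx}.
fused pelvic girdle: derived state '+' in Dromion only — an autapomorphy, so it tells us nothing about relationships among taxa.
Only Leptoites, Meroax, Microyx, and Ophiyx show the derived state '-' for retractile claws, supporting them as a clade.
fruit dehiscent: derived state '+' in Leptoites, Meroax, Microyx, Ophiyx, and Xipharia only — synapomorphy for {Leptoites, Meroax, Microyx, Ophiyx, Xipharia}.
Most parsimonious ingroup topology: ((((Microyx,(Leptoites,Ophiyx)),Meroax),Xipharia),Dromion).
Ophiyx and Microyx share a more recent common ancestor with each other than either does with Xipharia, so Xipharia is the least closely related of the three.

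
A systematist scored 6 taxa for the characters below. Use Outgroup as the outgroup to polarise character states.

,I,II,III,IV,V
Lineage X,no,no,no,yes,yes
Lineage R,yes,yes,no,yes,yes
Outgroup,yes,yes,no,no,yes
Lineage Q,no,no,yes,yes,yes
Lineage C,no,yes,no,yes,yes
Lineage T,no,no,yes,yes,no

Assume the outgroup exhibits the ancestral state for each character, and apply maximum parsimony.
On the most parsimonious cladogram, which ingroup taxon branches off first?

Lineage R

Character polarity is set by the outgroup: the derived state is whichever differs from the outgroup's state, so for I, II, V the derived state is 'no', and for the remaining characters it is 'yes'.
Only Lineage C, Lineage Q, Lineage T, and Lineage X show the derived state 'no' for I, supporting them as a clade.
II: derived state 'no' in Lineage Q, Lineage T, and Lineage X only — synapomorphy for {Lineage Q, Lineage T, Lineage X}.
III (derived state 'yes') is shared by Lineage Q and Lineage T — a synapomorphy uniting that clade.
IV (derived state 'yes') is shared by all ingroup taxa — unites the whole ingroup.
V (derived state 'no') is unique to Lineage T (autapomorphy; uninformative for grouping).
Most parsimonious ingroup topology: ((((Lineage Q,Lineage T),Lineage X),Lineage C),Lineage R).
Lineage R is sister to the clade containing all other ingroup taxa, so it is the earliest-diverging (most basal) ingroup lineage.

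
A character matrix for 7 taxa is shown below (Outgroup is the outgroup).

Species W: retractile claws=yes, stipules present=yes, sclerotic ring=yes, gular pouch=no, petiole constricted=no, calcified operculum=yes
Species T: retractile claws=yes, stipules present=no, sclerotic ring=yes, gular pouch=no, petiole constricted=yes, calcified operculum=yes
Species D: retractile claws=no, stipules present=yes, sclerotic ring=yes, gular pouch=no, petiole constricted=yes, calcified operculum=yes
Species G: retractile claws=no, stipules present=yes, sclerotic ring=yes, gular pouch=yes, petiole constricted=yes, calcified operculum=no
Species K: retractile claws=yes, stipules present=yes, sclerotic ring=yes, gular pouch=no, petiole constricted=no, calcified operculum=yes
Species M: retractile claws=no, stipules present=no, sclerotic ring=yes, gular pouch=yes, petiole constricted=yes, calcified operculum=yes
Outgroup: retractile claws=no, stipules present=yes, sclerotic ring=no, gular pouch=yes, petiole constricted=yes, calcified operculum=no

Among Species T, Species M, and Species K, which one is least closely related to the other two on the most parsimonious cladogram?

Species M

Character polarity is set by the outgroup: the derived state is whichever differs from the outgroup's state, so for stipules present, gular pouch, petiole constricted the derived state is 'no', and for the remaining characters it is 'yes'.
Only Species K, Species T, and Species W show the derived state 'yes' for retractile claws, supporting them as a clade.
stipules present groups Species M and Species T, which is incompatible with the clades supported by the remaining characters; treating it as convergent (homoplasy) costs fewer steps than any alternative tree.
All ingroup taxa share the derived state 'yes' for sclerotic ring; it defines the ingroup but does not resolve relationships within it.
gular pouch (derived state 'no') is shared by Species D, Species K, Species T, and Species W — a synapomorphy uniting that clade.
petiole constricted (derived state 'no') is shared by Species K and Species W — a synapomorphy uniting that clade.
Only Species D, Species K, Species M, Species T, and Species W show the derived state 'yes' for calcified operculum, supporting them as a clade.
Most parsimonious ingroup topology: (Species G,(Species M,(Species D,((Species W,Species K),Species T)))).
Species T and Species K share a more recent common ancestor with each other than either does with Species M, so Species M is the least closely related of the three.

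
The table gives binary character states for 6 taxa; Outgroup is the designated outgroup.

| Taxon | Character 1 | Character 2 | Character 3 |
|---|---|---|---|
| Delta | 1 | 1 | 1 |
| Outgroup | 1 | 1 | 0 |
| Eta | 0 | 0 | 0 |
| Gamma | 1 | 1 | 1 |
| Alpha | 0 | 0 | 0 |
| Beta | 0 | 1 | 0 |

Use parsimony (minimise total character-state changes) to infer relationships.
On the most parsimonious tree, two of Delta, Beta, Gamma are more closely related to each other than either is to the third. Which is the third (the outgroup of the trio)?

Character polarity is set by the outgroup: the derived state is whichever differs from the outgroup's state, so for Character 1, Character 2 the derived state is '0', and for the remaining characters it is '1'.
Character 1 (derived state '0') is shared by Alpha, Beta, and Eta — a synapomorphy uniting that clade.
Only Alpha and Eta show the derived state '0' for Character 2, supporting them as a clade.
Character 3 (derived state '1') is shared by Delta and Gamma — a synapomorphy uniting that clade.
Most parsimonious ingroup topology: (((Eta,Alpha),Beta),(Gamma,Delta)).
Delta and Gamma share a more recent common ancestor with each other than either does with Beta, so Beta is the least closely related of the three.

Beta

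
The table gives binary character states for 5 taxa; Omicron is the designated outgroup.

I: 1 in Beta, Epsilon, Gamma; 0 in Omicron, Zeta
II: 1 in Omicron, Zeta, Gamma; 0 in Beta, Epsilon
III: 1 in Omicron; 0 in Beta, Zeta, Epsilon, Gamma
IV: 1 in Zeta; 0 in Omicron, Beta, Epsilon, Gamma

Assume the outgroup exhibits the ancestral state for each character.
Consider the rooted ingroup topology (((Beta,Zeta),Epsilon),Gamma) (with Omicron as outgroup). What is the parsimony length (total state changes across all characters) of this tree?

6

Map each character onto (((Beta,Zeta),Epsilon),Gamma) (rooted by Omicron) and count the minimum state changes it requires (Fitch parsimony):
I: 2; II: 2; III: 1; IV: 1.
Total tree length = 6.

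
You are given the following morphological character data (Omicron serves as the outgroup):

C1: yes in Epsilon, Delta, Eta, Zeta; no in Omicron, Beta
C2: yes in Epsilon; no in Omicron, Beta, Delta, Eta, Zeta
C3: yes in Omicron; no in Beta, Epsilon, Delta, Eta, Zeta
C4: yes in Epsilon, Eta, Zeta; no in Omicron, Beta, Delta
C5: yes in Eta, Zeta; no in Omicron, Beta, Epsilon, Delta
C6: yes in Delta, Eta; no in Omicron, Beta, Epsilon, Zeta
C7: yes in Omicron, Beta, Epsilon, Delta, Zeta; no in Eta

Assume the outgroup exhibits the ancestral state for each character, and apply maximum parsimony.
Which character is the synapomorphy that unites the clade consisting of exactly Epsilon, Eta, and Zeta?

Character polarity is set by the outgroup: the derived state is whichever differs from the outgroup's state, so for C3, C7 the derived state is 'no', and for the remaining characters it is 'yes'.
C1 (derived state 'yes') is shared by Delta, Epsilon, Eta, and Zeta — a synapomorphy uniting that clade.
C2: derived state 'yes' in Epsilon only — an autapomorphy, so it tells us nothing about relationships among taxa.
All ingroup taxa share the derived state 'no' for C3; it defines the ingroup but does not resolve relationships within it.
Only Epsilon, Eta, and Zeta show the derived state 'yes' for C4, supporting them as a clade.
C5: derived state 'yes' in Eta and Zeta only — synapomorphy for {Eta, Zeta}.
C6 (state 'yes') occurs in Delta and Eta but conflicts with the nesting implied by the other characters — most parsimoniously interpreted as homoplasy.
C7: derived state 'no' in Eta only — an autapomorphy, so it tells us nothing about relationships among taxa.
Most parsimonious ingroup topology: (Beta,((Epsilon,(Eta,Zeta)),Delta)).
The clade {Epsilon, Eta, Zeta} is supported by C4: its derived state 'yes' occurs in exactly those taxa and in no other taxon (including the outgroup).

C4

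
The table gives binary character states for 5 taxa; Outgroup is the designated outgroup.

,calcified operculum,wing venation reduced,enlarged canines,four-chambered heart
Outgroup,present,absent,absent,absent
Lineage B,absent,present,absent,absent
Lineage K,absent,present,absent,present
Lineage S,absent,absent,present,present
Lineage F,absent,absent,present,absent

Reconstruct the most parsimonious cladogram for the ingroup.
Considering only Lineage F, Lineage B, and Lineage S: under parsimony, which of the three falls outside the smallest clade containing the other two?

Lineage B

Character polarity is set by the outgroup: the derived state is whichever differs from the outgroup's state, so for calcified operculum the derived state is 'absent', and for the remaining characters it is 'present'.
All ingroup taxa share the derived state 'absent' for calcified operculum; it defines the ingroup but does not resolve relationships within it.
Only Lineage B and Lineage K show the derived state 'present' for wing venation reduced, supporting them as a clade.
Only Lineage F and Lineage S show the derived state 'present' for enlarged canines, supporting them as a clade.
four-chambered heart (state 'present') occurs in Lineage K and Lineage S but conflicts with the nesting implied by the other characters — most parsimoniously interpreted as homoplasy.
Most parsimonious ingroup topology: ((Lineage B,Lineage K),(Lineage S,Lineage F)).
Lineage S and Lineage F share a more recent common ancestor with each other than either does with Lineage B, so Lineage B is the least closely related of the three.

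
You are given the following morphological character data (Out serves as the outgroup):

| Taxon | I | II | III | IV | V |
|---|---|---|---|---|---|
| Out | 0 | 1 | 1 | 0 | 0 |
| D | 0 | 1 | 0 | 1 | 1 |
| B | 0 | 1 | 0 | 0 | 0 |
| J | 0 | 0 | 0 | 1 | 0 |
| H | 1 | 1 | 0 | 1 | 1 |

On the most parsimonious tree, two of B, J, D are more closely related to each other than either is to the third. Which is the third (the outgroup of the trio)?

Character polarity is set by the outgroup: the derived state is whichever differs from the outgroup's state, so for II, III the derived state is '0', and for the remaining characters it is '1'.
I (derived state '1') is unique to H (autapomorphy; uninformative for grouping).
II: derived state '0' in J only — an autapomorphy, so it tells us nothing about relationships among taxa.
All ingroup taxa share the derived state '0' for III; it defines the ingroup but does not resolve relationships within it.
Only D, H, and J show the derived state '1' for IV, supporting them as a clade.
V (derived state '1') is shared by D and H — a synapomorphy uniting that clade.
Most parsimonious ingroup topology: (((D,H),J),B).
J and D share a more recent common ancestor with each other than either does with B, so B is the least closely related of the three.

B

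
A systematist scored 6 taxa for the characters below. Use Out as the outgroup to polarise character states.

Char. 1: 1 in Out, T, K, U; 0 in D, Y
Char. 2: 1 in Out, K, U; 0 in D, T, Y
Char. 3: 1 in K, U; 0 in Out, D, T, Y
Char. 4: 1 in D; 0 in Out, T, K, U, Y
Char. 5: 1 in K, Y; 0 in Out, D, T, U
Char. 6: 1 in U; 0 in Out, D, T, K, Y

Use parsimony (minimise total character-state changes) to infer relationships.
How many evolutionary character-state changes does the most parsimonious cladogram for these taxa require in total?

7

Character polarity is set by the outgroup: the derived state is whichever differs from the outgroup's state, so for Char. 1, Char. 2 the derived state is '0', and for the remaining characters it is '1'.
Char. 1: derived state '0' in D and Y only — synapomorphy for {D, Y}.
Char. 2: derived state '0' in D, T, and Y only — synapomorphy for {D, T, Y}.
Char. 3: derived state '1' in K and U only — synapomorphy for {K, U}.
Char. 4 (derived state '1') is unique to D (autapomorphy; uninformative for grouping).
Char. 5 groups K and Y, which is incompatible with the clades supported by the remaining characters; treating it as convergent (homoplasy) costs fewer steps than any alternative tree.
Char. 6: derived state '1' in U only — an autapomorphy, so it tells us nothing about relationships among taxa.
Most parsimonious ingroup topology: (((D,Y),T),(K,U)).
Changes per character on this tree: Char. 1: 1; Char. 2: 1; Char. 3: 1; Char. 4: 1; Char. 5: 2; Char. 6: 1.
Total = 7.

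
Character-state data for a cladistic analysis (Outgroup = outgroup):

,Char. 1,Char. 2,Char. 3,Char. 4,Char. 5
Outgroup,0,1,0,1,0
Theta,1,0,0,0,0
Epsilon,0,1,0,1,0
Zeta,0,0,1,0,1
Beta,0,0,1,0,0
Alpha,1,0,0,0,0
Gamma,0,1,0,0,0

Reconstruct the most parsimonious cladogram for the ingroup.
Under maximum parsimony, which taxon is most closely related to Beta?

Character polarity is set by the outgroup: the derived state is whichever differs from the outgroup's state, so for Char. 2, Char. 4 the derived state is '0', and for the remaining characters it is '1'.
Only Alpha and Theta show the derived state '1' for Char. 1, supporting them as a clade.
Only Alpha, Beta, Theta, and Zeta show the derived state '0' for Char. 2, supporting them as a clade.
Only Beta and Zeta show the derived state '1' for Char. 3, supporting them as a clade.
Char. 4 (derived state '0') is shared by Alpha, Beta, Gamma, Theta, and Zeta — a synapomorphy uniting that clade.
Char. 5: derived state '1' in Zeta only — an autapomorphy, so it tells us nothing about relationships among taxa.
Most parsimonious ingroup topology: ((((Theta,Alpha),(Zeta,Beta)),Gamma),Epsilon).
Beta and Zeta form a cherry on this tree, so they are sister taxa.

Zeta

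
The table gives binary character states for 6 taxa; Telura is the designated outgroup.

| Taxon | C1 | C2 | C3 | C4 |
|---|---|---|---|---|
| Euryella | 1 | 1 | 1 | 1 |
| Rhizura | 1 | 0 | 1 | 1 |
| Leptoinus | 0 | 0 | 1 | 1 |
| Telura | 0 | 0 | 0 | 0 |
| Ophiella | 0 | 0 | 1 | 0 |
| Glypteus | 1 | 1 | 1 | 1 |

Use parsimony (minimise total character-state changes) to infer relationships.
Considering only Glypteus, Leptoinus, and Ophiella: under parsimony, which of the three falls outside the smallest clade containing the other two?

Ophiella

The outgroup has state '0' for every character, so '1' is the derived state throughout.
C1 (derived state '1') is shared by Euryella, Glypteus, and Rhizura — a synapomorphy uniting that clade.
Only Euryella and Glypteus show the derived state '1' for C2, supporting them as a clade.
C3 (derived state '1') is shared by all ingroup taxa — unites the whole ingroup.
C4: derived state '1' in Euryella, Glypteus, Leptoinus, and Rhizura only — synapomorphy for {Euryella, Glypteus, Leptoinus, Rhizura}.
Most parsimonious ingroup topology: ((Leptoinus,((Glypteus,Euryella),Rhizura)),Ophiella).
Glypteus and Leptoinus share a more recent common ancestor with each other than either does with Ophiella, so Ophiella is the least closely related of the three.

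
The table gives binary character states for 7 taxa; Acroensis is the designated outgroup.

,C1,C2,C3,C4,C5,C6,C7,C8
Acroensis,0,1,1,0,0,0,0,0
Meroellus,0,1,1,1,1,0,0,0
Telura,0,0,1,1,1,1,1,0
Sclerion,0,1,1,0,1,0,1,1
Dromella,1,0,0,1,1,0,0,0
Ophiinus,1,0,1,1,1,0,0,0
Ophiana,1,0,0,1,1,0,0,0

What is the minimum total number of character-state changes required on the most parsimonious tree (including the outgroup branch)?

Character polarity is set by the outgroup: the derived state is whichever differs from the outgroup's state, so for C2, C3 the derived state is '0', and for the remaining characters it is '1'.
Only Dromella, Ophiana, and Ophiinus show the derived state '1' for C1, supporting them as a clade.
Only Dromella, Ophiana, Ophiinus, and Telura show the derived state '0' for C2, supporting them as a clade.
C3 (derived state '0') is shared by Dromella and Ophiana — a synapomorphy uniting that clade.
Only Dromella, Meroellus, Ophiana, Ophiinus, and Telura show the derived state '1' for C4, supporting them as a clade.
All ingroup taxa share the derived state '1' for C5; it defines the ingroup but does not resolve relationships within it.
C6: derived state '1' in Telura only — an autapomorphy, so it tells us nothing about relationships among taxa.
C7 groups Sclerion and Telura, which is incompatible with the clades supported by the remaining characters; treating it as convergent (homoplasy) costs fewer steps than any alternative tree.
C8: derived state '1' in Sclerion only — an autapomorphy, so it tells us nothing about relationships among taxa.
Most parsimonious ingroup topology: ((Meroellus,(Telura,((Dromella,Ophiana),Ophiinus))),Sclerion).
Changes per character on this tree: C1: 1; C2: 1; C3: 1; C4: 1; C5: 1; C6: 1; C7: 2; C8: 1.
Total = 9.

9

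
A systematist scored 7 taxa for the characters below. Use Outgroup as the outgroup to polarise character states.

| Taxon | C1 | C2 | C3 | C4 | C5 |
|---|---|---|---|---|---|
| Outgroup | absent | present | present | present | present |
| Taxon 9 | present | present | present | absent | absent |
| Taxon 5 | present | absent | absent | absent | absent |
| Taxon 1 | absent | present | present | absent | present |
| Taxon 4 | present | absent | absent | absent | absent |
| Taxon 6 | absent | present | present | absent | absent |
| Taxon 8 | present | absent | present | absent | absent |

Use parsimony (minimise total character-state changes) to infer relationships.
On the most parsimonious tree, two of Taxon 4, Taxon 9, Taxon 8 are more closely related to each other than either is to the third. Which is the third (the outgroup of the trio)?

Character polarity is set by the outgroup: the derived state is whichever differs from the outgroup's state, so for C2, C3, C4, C5 the derived state is 'absent', and for the remaining characters it is 'present'.
C1 (derived state 'present') is shared by Taxon 4, Taxon 5, Taxon 8, and Taxon 9 — a synapomorphy uniting that clade.
C2: derived state 'absent' in Taxon 4, Taxon 5, and Taxon 8 only — synapomorphy for {Taxon 4, Taxon 5, Taxon 8}.
C3 (derived state 'absent') is shared by Taxon 4 and Taxon 5 — a synapomorphy uniting that clade.
C4 (derived state 'absent') is shared by all ingroup taxa — unites the whole ingroup.
Only Taxon 4, Taxon 5, Taxon 6, Taxon 8, and Taxon 9 show the derived state 'absent' for C5, supporting them as a clade.
Most parsimonious ingroup topology: (((Taxon 9,((Taxon 5,Taxon 4),Taxon 8)),Taxon 6),Taxon 1).
Taxon 4 and Taxon 8 share a more recent common ancestor with each other than either does with Taxon 9, so Taxon 9 is the least closely related of the three.

Taxon 9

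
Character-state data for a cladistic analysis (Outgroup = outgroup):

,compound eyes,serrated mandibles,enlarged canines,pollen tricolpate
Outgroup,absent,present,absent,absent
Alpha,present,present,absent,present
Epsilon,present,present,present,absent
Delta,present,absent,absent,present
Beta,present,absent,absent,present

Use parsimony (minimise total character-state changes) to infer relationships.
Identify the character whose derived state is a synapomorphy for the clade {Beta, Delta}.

Character polarity is set by the outgroup: the derived state is whichever differs from the outgroup's state, so for serrated mandibles the derived state is 'absent', and for the remaining characters it is 'present'.
All ingroup taxa share the derived state 'present' for compound eyes; it defines the ingroup but does not resolve relationships within it.
serrated mandibles: derived state 'absent' in Beta and Delta only — synapomorphy for {Beta, Delta}.
enlarged canines: derived state 'present' in Epsilon only — an autapomorphy, so it tells us nothing about relationships among taxa.
pollen tricolpate (derived state 'present') is shared by Alpha, Beta, and Delta — a synapomorphy uniting that clade.
Most parsimonious ingroup topology: ((Alpha,(Delta,Beta)),Epsilon).
The clade {Beta, Delta} is supported by serrated mandibles: its derived state 'absent' occurs in exactly those taxa and in no other taxon (including the outgroup).

serrated mandibles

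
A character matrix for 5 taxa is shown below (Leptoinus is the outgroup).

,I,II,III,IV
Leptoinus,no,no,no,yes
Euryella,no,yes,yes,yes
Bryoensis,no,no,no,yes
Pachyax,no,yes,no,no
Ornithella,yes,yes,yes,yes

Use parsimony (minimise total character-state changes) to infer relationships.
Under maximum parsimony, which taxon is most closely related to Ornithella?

Euryella

Character polarity is set by the outgroup: the derived state is whichever differs from the outgroup's state, so for IV the derived state is 'no', and for the remaining characters it is 'yes'.
I (derived state 'yes') is unique to Ornithella (autapomorphy; uninformative for grouping).
Only Euryella, Ornithella, and Pachyax show the derived state 'yes' for II, supporting them as a clade.
Only Euryella and Ornithella show the derived state 'yes' for III, supporting them as a clade.
IV (derived state 'no') is unique to Pachyax (autapomorphy; uninformative for grouping).
Most parsimonious ingroup topology: (((Euryella,Ornithella),Pachyax),Bryoensis).
Ornithella and Euryella form a cherry on this tree, so they are sister taxa.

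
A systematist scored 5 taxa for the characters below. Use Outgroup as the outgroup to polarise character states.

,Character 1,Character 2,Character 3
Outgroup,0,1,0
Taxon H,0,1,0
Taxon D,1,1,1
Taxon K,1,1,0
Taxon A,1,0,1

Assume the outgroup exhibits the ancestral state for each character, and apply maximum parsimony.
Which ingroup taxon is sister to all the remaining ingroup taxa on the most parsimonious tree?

Taxon H

Character polarity is set by the outgroup: the derived state is whichever differs from the outgroup's state, so for Character 2 the derived state is '0', and for the remaining characters it is '1'.
Only Taxon A, Taxon D, and Taxon K show the derived state '1' for Character 1, supporting them as a clade.
Character 2: derived state '0' in Taxon A only — an autapomorphy, so it tells us nothing about relationships among taxa.
Character 3: derived state '1' in Taxon A and Taxon D only — synapomorphy for {Taxon A, Taxon D}.
Most parsimonious ingroup topology: (Taxon H,((Taxon D,Taxon A),Taxon K)).
Taxon H is sister to the clade containing all other ingroup taxa, so it is the earliest-diverging (most basal) ingroup lineage.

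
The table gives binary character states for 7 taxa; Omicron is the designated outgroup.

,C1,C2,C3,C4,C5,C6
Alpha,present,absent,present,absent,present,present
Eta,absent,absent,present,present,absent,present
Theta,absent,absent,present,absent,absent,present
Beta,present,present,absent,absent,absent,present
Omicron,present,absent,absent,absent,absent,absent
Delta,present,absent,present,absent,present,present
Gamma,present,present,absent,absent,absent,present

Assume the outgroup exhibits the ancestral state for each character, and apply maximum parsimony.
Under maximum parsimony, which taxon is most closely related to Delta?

Alpha

Character polarity is set by the outgroup: the derived state is whichever differs from the outgroup's state, so for C1 the derived state is 'absent', and for the remaining characters it is 'present'.
C1: derived state 'absent' in Eta and Theta only — synapomorphy for {Eta, Theta}.
C2: derived state 'present' in Beta and Gamma only — synapomorphy for {Beta, Gamma}.
Only Alpha, Delta, Eta, and Theta show the derived state 'present' for C3, supporting them as a clade.
C4 (derived state 'present') is unique to Eta (autapomorphy; uninformative for grouping).
C5 (derived state 'present') is shared by Alpha and Delta — a synapomorphy uniting that clade.
C6 (derived state 'present') is shared by all ingroup taxa — unites the whole ingroup.
Most parsimonious ingroup topology: (((Theta,Eta),(Alpha,Delta)),(Gamma,Beta)).
Delta and Alpha form a cherry on this tree, so they are sister taxa.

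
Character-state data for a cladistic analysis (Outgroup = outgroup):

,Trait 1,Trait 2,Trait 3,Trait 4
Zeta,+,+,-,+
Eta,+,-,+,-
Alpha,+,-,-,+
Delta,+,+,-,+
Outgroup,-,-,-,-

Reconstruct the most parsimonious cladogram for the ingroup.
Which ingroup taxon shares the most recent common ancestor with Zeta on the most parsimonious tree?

The outgroup has state '-' for every character, so '+' is the derived state throughout.
Trait 1 (derived state '+') is shared by all ingroup taxa — unites the whole ingroup.
Only Delta and Zeta show the derived state '+' for Trait 2, supporting them as a clade.
Trait 3: derived state '+' in Eta only — an autapomorphy, so it tells us nothing about relationships among taxa.
Only Alpha, Delta, and Zeta show the derived state '+' for Trait 4, supporting them as a clade.
Most parsimonious ingroup topology: (Eta,((Delta,Zeta),Alpha)).
Zeta and Delta form a cherry on this tree, so they are sister taxa.

Delta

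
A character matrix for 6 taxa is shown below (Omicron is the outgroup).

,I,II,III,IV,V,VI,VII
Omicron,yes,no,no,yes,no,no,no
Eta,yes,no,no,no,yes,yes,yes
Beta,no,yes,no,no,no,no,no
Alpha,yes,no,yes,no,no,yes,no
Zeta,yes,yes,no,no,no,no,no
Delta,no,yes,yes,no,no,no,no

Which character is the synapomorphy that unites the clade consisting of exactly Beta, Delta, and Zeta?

Character polarity is set by the outgroup: the derived state is whichever differs from the outgroup's state, so for I, IV the derived state is 'no', and for the remaining characters it is 'yes'.
I: derived state 'no' in Beta and Delta only — synapomorphy for {Beta, Delta}.
II (derived state 'yes') is shared by Beta, Delta, and Zeta — a synapomorphy uniting that clade.
III (state 'yes') occurs in Alpha and Delta but conflicts with the nesting implied by the other characters — most parsimoniously interpreted as homoplasy.
IV (derived state 'no') is shared by all ingroup taxa — unites the whole ingroup.
V (derived state 'yes') is unique to Eta (autapomorphy; uninformative for grouping).
Only Alpha and Eta show the derived state 'yes' for VI, supporting them as a clade.
VII (derived state 'yes') is unique to Eta (autapomorphy; uninformative for grouping).
Most parsimonious ingroup topology: ((Eta,Alpha),((Beta,Delta),Zeta)).
The clade {Beta, Delta, Zeta} is supported by II: its derived state 'yes' occurs in exactly those taxa and in no other taxon (including the outgroup).

II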